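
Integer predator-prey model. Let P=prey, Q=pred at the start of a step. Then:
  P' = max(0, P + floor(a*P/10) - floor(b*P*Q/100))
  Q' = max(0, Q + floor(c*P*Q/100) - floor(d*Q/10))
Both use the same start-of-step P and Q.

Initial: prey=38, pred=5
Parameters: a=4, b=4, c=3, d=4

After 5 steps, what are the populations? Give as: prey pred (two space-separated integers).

Step 1: prey: 38+15-7=46; pred: 5+5-2=8
Step 2: prey: 46+18-14=50; pred: 8+11-3=16
Step 3: prey: 50+20-32=38; pred: 16+24-6=34
Step 4: prey: 38+15-51=2; pred: 34+38-13=59
Step 5: prey: 2+0-4=0; pred: 59+3-23=39

Answer: 0 39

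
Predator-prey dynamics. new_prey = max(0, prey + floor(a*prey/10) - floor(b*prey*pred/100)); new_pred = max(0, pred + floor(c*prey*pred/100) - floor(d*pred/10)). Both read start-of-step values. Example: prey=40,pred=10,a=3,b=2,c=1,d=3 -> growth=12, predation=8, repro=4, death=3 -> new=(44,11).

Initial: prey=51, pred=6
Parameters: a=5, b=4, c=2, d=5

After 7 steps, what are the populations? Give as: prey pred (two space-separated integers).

Answer: 0 12

Derivation:
Step 1: prey: 51+25-12=64; pred: 6+6-3=9
Step 2: prey: 64+32-23=73; pred: 9+11-4=16
Step 3: prey: 73+36-46=63; pred: 16+23-8=31
Step 4: prey: 63+31-78=16; pred: 31+39-15=55
Step 5: prey: 16+8-35=0; pred: 55+17-27=45
Step 6: prey: 0+0-0=0; pred: 45+0-22=23
Step 7: prey: 0+0-0=0; pred: 23+0-11=12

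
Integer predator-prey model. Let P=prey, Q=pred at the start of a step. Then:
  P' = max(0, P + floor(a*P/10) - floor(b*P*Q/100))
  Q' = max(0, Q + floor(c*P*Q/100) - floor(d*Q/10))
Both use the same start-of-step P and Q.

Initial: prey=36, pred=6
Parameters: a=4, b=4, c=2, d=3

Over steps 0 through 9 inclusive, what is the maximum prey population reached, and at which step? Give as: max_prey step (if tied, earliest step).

Answer: 43 2

Derivation:
Step 1: prey: 36+14-8=42; pred: 6+4-1=9
Step 2: prey: 42+16-15=43; pred: 9+7-2=14
Step 3: prey: 43+17-24=36; pred: 14+12-4=22
Step 4: prey: 36+14-31=19; pred: 22+15-6=31
Step 5: prey: 19+7-23=3; pred: 31+11-9=33
Step 6: prey: 3+1-3=1; pred: 33+1-9=25
Step 7: prey: 1+0-1=0; pred: 25+0-7=18
Step 8: prey: 0+0-0=0; pred: 18+0-5=13
Step 9: prey: 0+0-0=0; pred: 13+0-3=10
Max prey = 43 at step 2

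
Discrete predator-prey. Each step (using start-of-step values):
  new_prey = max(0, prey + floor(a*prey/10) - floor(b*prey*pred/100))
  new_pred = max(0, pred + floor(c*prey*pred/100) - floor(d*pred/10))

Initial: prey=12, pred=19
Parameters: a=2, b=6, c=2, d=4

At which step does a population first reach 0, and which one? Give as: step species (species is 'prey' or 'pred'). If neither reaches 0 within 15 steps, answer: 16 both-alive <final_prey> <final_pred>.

Answer: 16 both-alive 1 2

Derivation:
Step 1: prey: 12+2-13=1; pred: 19+4-7=16
Step 2: prey: 1+0-0=1; pred: 16+0-6=10
Step 3: prey: 1+0-0=1; pred: 10+0-4=6
Step 4: prey: 1+0-0=1; pred: 6+0-2=4
Step 5: prey: 1+0-0=1; pred: 4+0-1=3
Step 6: prey: 1+0-0=1; pred: 3+0-1=2
Step 7: prey: 1+0-0=1; pred: 2+0-0=2
Steps 8-15: state stable at prey=1, pred=2 (no change)
No extinction within 15 steps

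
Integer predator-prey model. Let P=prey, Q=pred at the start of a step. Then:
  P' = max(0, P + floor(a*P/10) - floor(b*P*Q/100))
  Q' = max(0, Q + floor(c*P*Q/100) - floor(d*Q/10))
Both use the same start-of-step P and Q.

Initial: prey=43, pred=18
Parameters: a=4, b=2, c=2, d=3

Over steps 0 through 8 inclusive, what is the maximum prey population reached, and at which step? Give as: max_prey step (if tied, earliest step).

Answer: 45 1

Derivation:
Step 1: prey: 43+17-15=45; pred: 18+15-5=28
Step 2: prey: 45+18-25=38; pred: 28+25-8=45
Step 3: prey: 38+15-34=19; pred: 45+34-13=66
Step 4: prey: 19+7-25=1; pred: 66+25-19=72
Step 5: prey: 1+0-1=0; pred: 72+1-21=52
Step 6: prey: 0+0-0=0; pred: 52+0-15=37
Step 7: prey: 0+0-0=0; pred: 37+0-11=26
Step 8: prey: 0+0-0=0; pred: 26+0-7=19
Max prey = 45 at step 1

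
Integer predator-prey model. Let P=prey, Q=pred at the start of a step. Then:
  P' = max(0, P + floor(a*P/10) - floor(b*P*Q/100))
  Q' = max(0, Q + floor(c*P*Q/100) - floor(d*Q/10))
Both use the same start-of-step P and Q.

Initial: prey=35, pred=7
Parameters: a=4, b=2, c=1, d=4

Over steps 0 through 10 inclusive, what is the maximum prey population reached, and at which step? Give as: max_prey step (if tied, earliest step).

Step 1: prey: 35+14-4=45; pred: 7+2-2=7
Step 2: prey: 45+18-6=57; pred: 7+3-2=8
Step 3: prey: 57+22-9=70; pred: 8+4-3=9
Step 4: prey: 70+28-12=86; pred: 9+6-3=12
Step 5: prey: 86+34-20=100; pred: 12+10-4=18
Step 6: prey: 100+40-36=104; pred: 18+18-7=29
Step 7: prey: 104+41-60=85; pred: 29+30-11=48
Step 8: prey: 85+34-81=38; pred: 48+40-19=69
Step 9: prey: 38+15-52=1; pred: 69+26-27=68
Step 10: prey: 1+0-1=0; pred: 68+0-27=41
Max prey = 104 at step 6

Answer: 104 6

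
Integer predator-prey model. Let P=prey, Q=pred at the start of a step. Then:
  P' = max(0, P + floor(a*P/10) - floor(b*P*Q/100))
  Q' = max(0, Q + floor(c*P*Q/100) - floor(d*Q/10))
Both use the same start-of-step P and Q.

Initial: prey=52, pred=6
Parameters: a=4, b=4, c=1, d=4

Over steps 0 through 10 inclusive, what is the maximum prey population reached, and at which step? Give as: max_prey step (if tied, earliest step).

Answer: 71 3

Derivation:
Step 1: prey: 52+20-12=60; pred: 6+3-2=7
Step 2: prey: 60+24-16=68; pred: 7+4-2=9
Step 3: prey: 68+27-24=71; pred: 9+6-3=12
Step 4: prey: 71+28-34=65; pred: 12+8-4=16
Step 5: prey: 65+26-41=50; pred: 16+10-6=20
Step 6: prey: 50+20-40=30; pred: 20+10-8=22
Step 7: prey: 30+12-26=16; pred: 22+6-8=20
Step 8: prey: 16+6-12=10; pred: 20+3-8=15
Step 9: prey: 10+4-6=8; pred: 15+1-6=10
Step 10: prey: 8+3-3=8; pred: 10+0-4=6
Max prey = 71 at step 3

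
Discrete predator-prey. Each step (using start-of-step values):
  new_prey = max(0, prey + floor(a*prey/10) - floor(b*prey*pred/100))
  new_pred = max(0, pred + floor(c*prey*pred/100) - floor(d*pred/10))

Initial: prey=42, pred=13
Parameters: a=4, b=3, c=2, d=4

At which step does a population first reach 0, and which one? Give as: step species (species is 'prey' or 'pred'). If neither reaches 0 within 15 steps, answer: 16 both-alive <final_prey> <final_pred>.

Answer: 16 both-alive 1 2

Derivation:
Step 1: prey: 42+16-16=42; pred: 13+10-5=18
Step 2: prey: 42+16-22=36; pred: 18+15-7=26
Step 3: prey: 36+14-28=22; pred: 26+18-10=34
Step 4: prey: 22+8-22=8; pred: 34+14-13=35
Step 5: prey: 8+3-8=3; pred: 35+5-14=26
Step 6: prey: 3+1-2=2; pred: 26+1-10=17
Step 7: prey: 2+0-1=1; pred: 17+0-6=11
Step 8: prey: 1+0-0=1; pred: 11+0-4=7
Step 9: prey: 1+0-0=1; pred: 7+0-2=5
Step 10: prey: 1+0-0=1; pred: 5+0-2=3
Step 11: prey: 1+0-0=1; pred: 3+0-1=2
Step 12: prey: 1+0-0=1; pred: 2+0-0=2
Steps 13-15: state stable at prey=1, pred=2 (no change)
No extinction within 15 steps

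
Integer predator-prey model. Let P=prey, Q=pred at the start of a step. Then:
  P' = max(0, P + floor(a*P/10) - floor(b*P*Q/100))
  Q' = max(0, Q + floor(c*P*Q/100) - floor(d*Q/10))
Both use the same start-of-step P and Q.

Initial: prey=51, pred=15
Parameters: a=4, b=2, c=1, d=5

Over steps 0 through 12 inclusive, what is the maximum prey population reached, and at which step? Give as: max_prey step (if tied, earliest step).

Answer: 71 4

Derivation:
Step 1: prey: 51+20-15=56; pred: 15+7-7=15
Step 2: prey: 56+22-16=62; pred: 15+8-7=16
Step 3: prey: 62+24-19=67; pred: 16+9-8=17
Step 4: prey: 67+26-22=71; pred: 17+11-8=20
Step 5: prey: 71+28-28=71; pred: 20+14-10=24
Step 6: prey: 71+28-34=65; pred: 24+17-12=29
Step 7: prey: 65+26-37=54; pred: 29+18-14=33
Step 8: prey: 54+21-35=40; pred: 33+17-16=34
Step 9: prey: 40+16-27=29; pred: 34+13-17=30
Step 10: prey: 29+11-17=23; pred: 30+8-15=23
Step 11: prey: 23+9-10=22; pred: 23+5-11=17
Step 12: prey: 22+8-7=23; pred: 17+3-8=12
Max prey = 71 at step 4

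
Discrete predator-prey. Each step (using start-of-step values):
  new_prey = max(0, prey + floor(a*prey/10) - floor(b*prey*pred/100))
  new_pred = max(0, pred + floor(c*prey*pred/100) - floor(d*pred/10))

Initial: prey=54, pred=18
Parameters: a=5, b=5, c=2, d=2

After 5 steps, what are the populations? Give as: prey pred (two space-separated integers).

Step 1: prey: 54+27-48=33; pred: 18+19-3=34
Step 2: prey: 33+16-56=0; pred: 34+22-6=50
Step 3: prey: 0+0-0=0; pred: 50+0-10=40
Step 4: prey: 0+0-0=0; pred: 40+0-8=32
Step 5: prey: 0+0-0=0; pred: 32+0-6=26

Answer: 0 26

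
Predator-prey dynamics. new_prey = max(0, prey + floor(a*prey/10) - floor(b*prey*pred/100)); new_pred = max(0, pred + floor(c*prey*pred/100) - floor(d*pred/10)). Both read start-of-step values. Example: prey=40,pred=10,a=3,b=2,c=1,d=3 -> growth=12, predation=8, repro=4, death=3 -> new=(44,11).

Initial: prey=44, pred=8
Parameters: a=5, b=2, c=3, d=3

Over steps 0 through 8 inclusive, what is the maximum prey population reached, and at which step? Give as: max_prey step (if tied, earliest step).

Step 1: prey: 44+22-7=59; pred: 8+10-2=16
Step 2: prey: 59+29-18=70; pred: 16+28-4=40
Step 3: prey: 70+35-56=49; pred: 40+84-12=112
Step 4: prey: 49+24-109=0; pred: 112+164-33=243
Step 5: prey: 0+0-0=0; pred: 243+0-72=171
Step 6: prey: 0+0-0=0; pred: 171+0-51=120
Step 7: prey: 0+0-0=0; pred: 120+0-36=84
Step 8: prey: 0+0-0=0; pred: 84+0-25=59
Max prey = 70 at step 2

Answer: 70 2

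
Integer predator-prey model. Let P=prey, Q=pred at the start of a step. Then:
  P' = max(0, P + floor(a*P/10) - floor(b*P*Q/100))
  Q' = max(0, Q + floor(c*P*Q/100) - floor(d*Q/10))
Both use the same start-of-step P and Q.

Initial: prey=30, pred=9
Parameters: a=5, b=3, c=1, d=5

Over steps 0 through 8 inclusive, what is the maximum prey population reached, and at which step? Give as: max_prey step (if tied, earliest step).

Step 1: prey: 30+15-8=37; pred: 9+2-4=7
Step 2: prey: 37+18-7=48; pred: 7+2-3=6
Step 3: prey: 48+24-8=64; pred: 6+2-3=5
Step 4: prey: 64+32-9=87; pred: 5+3-2=6
Step 5: prey: 87+43-15=115; pred: 6+5-3=8
Step 6: prey: 115+57-27=145; pred: 8+9-4=13
Step 7: prey: 145+72-56=161; pred: 13+18-6=25
Step 8: prey: 161+80-120=121; pred: 25+40-12=53
Max prey = 161 at step 7

Answer: 161 7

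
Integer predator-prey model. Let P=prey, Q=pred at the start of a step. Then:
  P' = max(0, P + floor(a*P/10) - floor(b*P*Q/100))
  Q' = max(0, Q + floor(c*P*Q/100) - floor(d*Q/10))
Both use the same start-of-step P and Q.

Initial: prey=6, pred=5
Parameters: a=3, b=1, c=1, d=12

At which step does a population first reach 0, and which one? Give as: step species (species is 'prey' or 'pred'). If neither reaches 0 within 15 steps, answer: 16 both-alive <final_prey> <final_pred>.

Answer: 1 pred

Derivation:
Step 1: prey: 6+1-0=7; pred: 5+0-6=0
First extinction: pred at step 1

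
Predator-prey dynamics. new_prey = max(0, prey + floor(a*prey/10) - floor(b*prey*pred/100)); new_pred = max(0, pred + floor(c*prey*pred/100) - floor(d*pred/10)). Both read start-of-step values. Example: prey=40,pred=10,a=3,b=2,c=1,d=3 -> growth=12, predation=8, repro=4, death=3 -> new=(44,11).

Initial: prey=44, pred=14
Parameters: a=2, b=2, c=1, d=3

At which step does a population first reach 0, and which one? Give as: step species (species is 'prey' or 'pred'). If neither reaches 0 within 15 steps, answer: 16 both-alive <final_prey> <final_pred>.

Step 1: prey: 44+8-12=40; pred: 14+6-4=16
Step 2: prey: 40+8-12=36; pred: 16+6-4=18
Step 3: prey: 36+7-12=31; pred: 18+6-5=19
Step 4: prey: 31+6-11=26; pred: 19+5-5=19
Step 5: prey: 26+5-9=22; pred: 19+4-5=18
Step 6: prey: 22+4-7=19; pred: 18+3-5=16
Step 7: prey: 19+3-6=16; pred: 16+3-4=15
Step 8: prey: 16+3-4=15; pred: 15+2-4=13
Step 9: prey: 15+3-3=15; pred: 13+1-3=11
Step 10: prey: 15+3-3=15; pred: 11+1-3=9
Step 11: prey: 15+3-2=16; pred: 9+1-2=8
Step 12: prey: 16+3-2=17; pred: 8+1-2=7
Step 13: prey: 17+3-2=18; pred: 7+1-2=6
Step 14: prey: 18+3-2=19; pred: 6+1-1=6
Step 15: prey: 19+3-2=20; pred: 6+1-1=6
No extinction within 15 steps

Answer: 16 both-alive 20 6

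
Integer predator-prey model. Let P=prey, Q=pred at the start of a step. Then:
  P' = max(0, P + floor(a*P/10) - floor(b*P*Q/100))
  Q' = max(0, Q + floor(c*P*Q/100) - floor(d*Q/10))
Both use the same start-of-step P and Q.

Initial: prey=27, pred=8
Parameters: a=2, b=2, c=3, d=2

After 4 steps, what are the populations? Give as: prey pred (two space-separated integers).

Answer: 12 47

Derivation:
Step 1: prey: 27+5-4=28; pred: 8+6-1=13
Step 2: prey: 28+5-7=26; pred: 13+10-2=21
Step 3: prey: 26+5-10=21; pred: 21+16-4=33
Step 4: prey: 21+4-13=12; pred: 33+20-6=47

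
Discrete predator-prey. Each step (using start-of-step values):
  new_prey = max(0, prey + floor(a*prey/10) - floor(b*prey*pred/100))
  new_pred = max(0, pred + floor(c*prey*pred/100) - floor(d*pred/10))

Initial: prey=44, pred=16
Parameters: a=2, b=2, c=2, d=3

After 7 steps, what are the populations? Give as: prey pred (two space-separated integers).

Answer: 1 17

Derivation:
Step 1: prey: 44+8-14=38; pred: 16+14-4=26
Step 2: prey: 38+7-19=26; pred: 26+19-7=38
Step 3: prey: 26+5-19=12; pred: 38+19-11=46
Step 4: prey: 12+2-11=3; pred: 46+11-13=44
Step 5: prey: 3+0-2=1; pred: 44+2-13=33
Step 6: prey: 1+0-0=1; pred: 33+0-9=24
Step 7: prey: 1+0-0=1; pred: 24+0-7=17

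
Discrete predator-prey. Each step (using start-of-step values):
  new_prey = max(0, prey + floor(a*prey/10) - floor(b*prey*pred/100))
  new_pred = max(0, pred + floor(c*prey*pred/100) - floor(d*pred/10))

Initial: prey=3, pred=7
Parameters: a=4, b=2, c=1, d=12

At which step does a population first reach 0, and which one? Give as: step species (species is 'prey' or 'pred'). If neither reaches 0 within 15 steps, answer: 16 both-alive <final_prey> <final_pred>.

Step 1: prey: 3+1-0=4; pred: 7+0-8=0
First extinction: pred at step 1

Answer: 1 pred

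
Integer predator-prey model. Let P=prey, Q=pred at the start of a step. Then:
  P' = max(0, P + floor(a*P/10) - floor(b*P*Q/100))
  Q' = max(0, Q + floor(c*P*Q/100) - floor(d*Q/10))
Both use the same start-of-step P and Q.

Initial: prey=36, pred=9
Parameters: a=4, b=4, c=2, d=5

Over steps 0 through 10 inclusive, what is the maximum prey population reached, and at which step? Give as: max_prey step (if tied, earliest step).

Answer: 38 1

Derivation:
Step 1: prey: 36+14-12=38; pred: 9+6-4=11
Step 2: prey: 38+15-16=37; pred: 11+8-5=14
Step 3: prey: 37+14-20=31; pred: 14+10-7=17
Step 4: prey: 31+12-21=22; pred: 17+10-8=19
Step 5: prey: 22+8-16=14; pred: 19+8-9=18
Step 6: prey: 14+5-10=9; pred: 18+5-9=14
Step 7: prey: 9+3-5=7; pred: 14+2-7=9
Step 8: prey: 7+2-2=7; pred: 9+1-4=6
Step 9: prey: 7+2-1=8; pred: 6+0-3=3
Step 10: prey: 8+3-0=11; pred: 3+0-1=2
Max prey = 38 at step 1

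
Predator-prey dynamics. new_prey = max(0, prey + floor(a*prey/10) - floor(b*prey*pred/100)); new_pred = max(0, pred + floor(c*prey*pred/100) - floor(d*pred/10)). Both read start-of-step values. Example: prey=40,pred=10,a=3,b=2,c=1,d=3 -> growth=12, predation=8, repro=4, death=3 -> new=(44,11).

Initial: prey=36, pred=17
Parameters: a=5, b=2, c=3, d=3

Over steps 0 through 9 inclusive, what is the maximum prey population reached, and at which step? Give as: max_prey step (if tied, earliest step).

Answer: 42 1

Derivation:
Step 1: prey: 36+18-12=42; pred: 17+18-5=30
Step 2: prey: 42+21-25=38; pred: 30+37-9=58
Step 3: prey: 38+19-44=13; pred: 58+66-17=107
Step 4: prey: 13+6-27=0; pred: 107+41-32=116
Step 5: prey: 0+0-0=0; pred: 116+0-34=82
Step 6: prey: 0+0-0=0; pred: 82+0-24=58
Step 7: prey: 0+0-0=0; pred: 58+0-17=41
Step 8: prey: 0+0-0=0; pred: 41+0-12=29
Step 9: prey: 0+0-0=0; pred: 29+0-8=21
Max prey = 42 at step 1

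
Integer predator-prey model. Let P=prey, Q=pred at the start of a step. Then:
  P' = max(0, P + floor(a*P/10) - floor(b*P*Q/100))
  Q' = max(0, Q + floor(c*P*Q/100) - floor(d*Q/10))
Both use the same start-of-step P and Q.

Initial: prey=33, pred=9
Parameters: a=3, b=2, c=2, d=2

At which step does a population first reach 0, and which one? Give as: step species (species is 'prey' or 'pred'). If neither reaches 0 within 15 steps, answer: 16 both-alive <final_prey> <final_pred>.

Answer: 7 prey

Derivation:
Step 1: prey: 33+9-5=37; pred: 9+5-1=13
Step 2: prey: 37+11-9=39; pred: 13+9-2=20
Step 3: prey: 39+11-15=35; pred: 20+15-4=31
Step 4: prey: 35+10-21=24; pred: 31+21-6=46
Step 5: prey: 24+7-22=9; pred: 46+22-9=59
Step 6: prey: 9+2-10=1; pred: 59+10-11=58
Step 7: prey: 1+0-1=0; pred: 58+1-11=48
First extinction: prey at step 7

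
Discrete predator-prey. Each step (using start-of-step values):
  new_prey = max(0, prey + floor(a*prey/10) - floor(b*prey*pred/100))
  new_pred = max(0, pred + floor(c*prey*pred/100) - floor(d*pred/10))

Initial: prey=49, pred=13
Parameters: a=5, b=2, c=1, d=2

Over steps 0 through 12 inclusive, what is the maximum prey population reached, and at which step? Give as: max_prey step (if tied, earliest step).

Answer: 72 3

Derivation:
Step 1: prey: 49+24-12=61; pred: 13+6-2=17
Step 2: prey: 61+30-20=71; pred: 17+10-3=24
Step 3: prey: 71+35-34=72; pred: 24+17-4=37
Step 4: prey: 72+36-53=55; pred: 37+26-7=56
Step 5: prey: 55+27-61=21; pred: 56+30-11=75
Step 6: prey: 21+10-31=0; pred: 75+15-15=75
Step 7: prey: 0+0-0=0; pred: 75+0-15=60
Step 8: prey: 0+0-0=0; pred: 60+0-12=48
Step 9: prey: 0+0-0=0; pred: 48+0-9=39
Step 10: prey: 0+0-0=0; pred: 39+0-7=32
Step 11: prey: 0+0-0=0; pred: 32+0-6=26
Step 12: prey: 0+0-0=0; pred: 26+0-5=21
Max prey = 72 at step 3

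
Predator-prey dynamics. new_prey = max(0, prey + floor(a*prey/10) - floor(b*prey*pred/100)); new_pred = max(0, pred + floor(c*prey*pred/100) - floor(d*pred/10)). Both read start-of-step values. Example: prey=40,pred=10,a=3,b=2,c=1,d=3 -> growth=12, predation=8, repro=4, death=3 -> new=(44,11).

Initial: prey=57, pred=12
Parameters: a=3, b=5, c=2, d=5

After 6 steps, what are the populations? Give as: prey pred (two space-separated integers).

Step 1: prey: 57+17-34=40; pred: 12+13-6=19
Step 2: prey: 40+12-38=14; pred: 19+15-9=25
Step 3: prey: 14+4-17=1; pred: 25+7-12=20
Step 4: prey: 1+0-1=0; pred: 20+0-10=10
Step 5: prey: 0+0-0=0; pred: 10+0-5=5
Step 6: prey: 0+0-0=0; pred: 5+0-2=3

Answer: 0 3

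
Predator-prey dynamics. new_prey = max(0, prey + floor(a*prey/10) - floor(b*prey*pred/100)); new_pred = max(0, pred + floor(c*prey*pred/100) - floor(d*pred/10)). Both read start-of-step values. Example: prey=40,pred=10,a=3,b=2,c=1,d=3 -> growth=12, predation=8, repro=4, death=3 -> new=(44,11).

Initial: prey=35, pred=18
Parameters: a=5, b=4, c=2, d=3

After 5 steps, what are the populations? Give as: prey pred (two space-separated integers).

Answer: 1 16

Derivation:
Step 1: prey: 35+17-25=27; pred: 18+12-5=25
Step 2: prey: 27+13-27=13; pred: 25+13-7=31
Step 3: prey: 13+6-16=3; pred: 31+8-9=30
Step 4: prey: 3+1-3=1; pred: 30+1-9=22
Step 5: prey: 1+0-0=1; pred: 22+0-6=16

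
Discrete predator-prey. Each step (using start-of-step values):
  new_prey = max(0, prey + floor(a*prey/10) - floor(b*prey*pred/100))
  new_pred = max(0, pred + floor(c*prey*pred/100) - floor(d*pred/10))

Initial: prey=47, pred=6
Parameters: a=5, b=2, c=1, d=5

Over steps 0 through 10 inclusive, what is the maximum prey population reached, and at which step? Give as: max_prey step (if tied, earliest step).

Step 1: prey: 47+23-5=65; pred: 6+2-3=5
Step 2: prey: 65+32-6=91; pred: 5+3-2=6
Step 3: prey: 91+45-10=126; pred: 6+5-3=8
Step 4: prey: 126+63-20=169; pred: 8+10-4=14
Step 5: prey: 169+84-47=206; pred: 14+23-7=30
Step 6: prey: 206+103-123=186; pred: 30+61-15=76
Step 7: prey: 186+93-282=0; pred: 76+141-38=179
Step 8: prey: 0+0-0=0; pred: 179+0-89=90
Step 9: prey: 0+0-0=0; pred: 90+0-45=45
Step 10: prey: 0+0-0=0; pred: 45+0-22=23
Max prey = 206 at step 5

Answer: 206 5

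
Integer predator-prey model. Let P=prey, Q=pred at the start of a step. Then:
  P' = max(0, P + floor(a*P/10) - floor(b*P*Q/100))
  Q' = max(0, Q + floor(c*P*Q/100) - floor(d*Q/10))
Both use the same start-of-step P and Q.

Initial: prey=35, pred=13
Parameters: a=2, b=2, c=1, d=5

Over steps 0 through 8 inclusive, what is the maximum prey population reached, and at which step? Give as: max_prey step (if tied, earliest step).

Step 1: prey: 35+7-9=33; pred: 13+4-6=11
Step 2: prey: 33+6-7=32; pred: 11+3-5=9
Step 3: prey: 32+6-5=33; pred: 9+2-4=7
Step 4: prey: 33+6-4=35; pred: 7+2-3=6
Step 5: prey: 35+7-4=38; pred: 6+2-3=5
Step 6: prey: 38+7-3=42; pred: 5+1-2=4
Step 7: prey: 42+8-3=47; pred: 4+1-2=3
Step 8: prey: 47+9-2=54; pred: 3+1-1=3
Max prey = 54 at step 8

Answer: 54 8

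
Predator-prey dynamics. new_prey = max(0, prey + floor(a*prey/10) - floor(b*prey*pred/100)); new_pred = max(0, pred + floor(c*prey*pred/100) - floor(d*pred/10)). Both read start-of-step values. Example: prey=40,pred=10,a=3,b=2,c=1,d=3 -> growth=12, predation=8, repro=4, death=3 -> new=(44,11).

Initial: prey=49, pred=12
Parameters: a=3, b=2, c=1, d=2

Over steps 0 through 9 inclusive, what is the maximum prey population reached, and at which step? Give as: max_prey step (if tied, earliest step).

Step 1: prey: 49+14-11=52; pred: 12+5-2=15
Step 2: prey: 52+15-15=52; pred: 15+7-3=19
Step 3: prey: 52+15-19=48; pred: 19+9-3=25
Step 4: prey: 48+14-24=38; pred: 25+12-5=32
Step 5: prey: 38+11-24=25; pred: 32+12-6=38
Step 6: prey: 25+7-19=13; pred: 38+9-7=40
Step 7: prey: 13+3-10=6; pred: 40+5-8=37
Step 8: prey: 6+1-4=3; pred: 37+2-7=32
Step 9: prey: 3+0-1=2; pred: 32+0-6=26
Max prey = 52 at step 1

Answer: 52 1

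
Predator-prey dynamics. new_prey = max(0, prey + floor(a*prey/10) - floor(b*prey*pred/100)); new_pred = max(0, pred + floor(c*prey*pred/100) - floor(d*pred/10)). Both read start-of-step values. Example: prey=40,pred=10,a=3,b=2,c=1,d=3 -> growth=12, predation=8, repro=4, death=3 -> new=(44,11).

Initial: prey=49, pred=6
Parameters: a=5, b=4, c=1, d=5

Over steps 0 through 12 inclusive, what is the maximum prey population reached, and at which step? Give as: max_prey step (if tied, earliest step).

Step 1: prey: 49+24-11=62; pred: 6+2-3=5
Step 2: prey: 62+31-12=81; pred: 5+3-2=6
Step 3: prey: 81+40-19=102; pred: 6+4-3=7
Step 4: prey: 102+51-28=125; pred: 7+7-3=11
Step 5: prey: 125+62-55=132; pred: 11+13-5=19
Step 6: prey: 132+66-100=98; pred: 19+25-9=35
Step 7: prey: 98+49-137=10; pred: 35+34-17=52
Step 8: prey: 10+5-20=0; pred: 52+5-26=31
Step 9: prey: 0+0-0=0; pred: 31+0-15=16
Step 10: prey: 0+0-0=0; pred: 16+0-8=8
Step 11: prey: 0+0-0=0; pred: 8+0-4=4
Step 12: prey: 0+0-0=0; pred: 4+0-2=2
Max prey = 132 at step 5

Answer: 132 5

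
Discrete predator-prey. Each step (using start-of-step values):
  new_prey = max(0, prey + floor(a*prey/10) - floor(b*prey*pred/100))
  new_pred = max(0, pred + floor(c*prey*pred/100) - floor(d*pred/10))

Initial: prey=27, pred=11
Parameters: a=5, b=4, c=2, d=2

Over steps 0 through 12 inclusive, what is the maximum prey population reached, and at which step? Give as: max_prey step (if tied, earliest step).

Step 1: prey: 27+13-11=29; pred: 11+5-2=14
Step 2: prey: 29+14-16=27; pred: 14+8-2=20
Step 3: prey: 27+13-21=19; pred: 20+10-4=26
Step 4: prey: 19+9-19=9; pred: 26+9-5=30
Step 5: prey: 9+4-10=3; pred: 30+5-6=29
Step 6: prey: 3+1-3=1; pred: 29+1-5=25
Step 7: prey: 1+0-1=0; pred: 25+0-5=20
Step 8: prey: 0+0-0=0; pred: 20+0-4=16
Step 9: prey: 0+0-0=0; pred: 16+0-3=13
Step 10: prey: 0+0-0=0; pred: 13+0-2=11
Step 11: prey: 0+0-0=0; pred: 11+0-2=9
Step 12: prey: 0+0-0=0; pred: 9+0-1=8
Max prey = 29 at step 1

Answer: 29 1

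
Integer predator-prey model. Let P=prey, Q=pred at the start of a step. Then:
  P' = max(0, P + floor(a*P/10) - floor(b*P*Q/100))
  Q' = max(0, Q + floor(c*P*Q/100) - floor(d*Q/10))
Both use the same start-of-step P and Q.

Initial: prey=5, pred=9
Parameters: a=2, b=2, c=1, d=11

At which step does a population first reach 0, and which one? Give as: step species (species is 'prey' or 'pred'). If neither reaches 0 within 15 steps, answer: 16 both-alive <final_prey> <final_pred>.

Step 1: prey: 5+1-0=6; pred: 9+0-9=0
First extinction: pred at step 1

Answer: 1 pred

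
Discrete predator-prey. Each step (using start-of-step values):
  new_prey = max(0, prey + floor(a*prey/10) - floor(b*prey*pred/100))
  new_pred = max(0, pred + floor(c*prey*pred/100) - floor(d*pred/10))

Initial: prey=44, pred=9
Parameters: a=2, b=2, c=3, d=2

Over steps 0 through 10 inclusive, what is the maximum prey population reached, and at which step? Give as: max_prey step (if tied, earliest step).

Answer: 45 1

Derivation:
Step 1: prey: 44+8-7=45; pred: 9+11-1=19
Step 2: prey: 45+9-17=37; pred: 19+25-3=41
Step 3: prey: 37+7-30=14; pred: 41+45-8=78
Step 4: prey: 14+2-21=0; pred: 78+32-15=95
Step 5: prey: 0+0-0=0; pred: 95+0-19=76
Step 6: prey: 0+0-0=0; pred: 76+0-15=61
Step 7: prey: 0+0-0=0; pred: 61+0-12=49
Step 8: prey: 0+0-0=0; pred: 49+0-9=40
Step 9: prey: 0+0-0=0; pred: 40+0-8=32
Step 10: prey: 0+0-0=0; pred: 32+0-6=26
Max prey = 45 at step 1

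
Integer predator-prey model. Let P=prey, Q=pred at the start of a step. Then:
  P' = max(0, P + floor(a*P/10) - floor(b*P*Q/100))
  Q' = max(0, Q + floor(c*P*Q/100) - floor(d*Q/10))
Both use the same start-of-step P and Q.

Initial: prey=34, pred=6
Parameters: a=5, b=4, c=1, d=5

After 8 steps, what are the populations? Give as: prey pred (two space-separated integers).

Step 1: prey: 34+17-8=43; pred: 6+2-3=5
Step 2: prey: 43+21-8=56; pred: 5+2-2=5
Step 3: prey: 56+28-11=73; pred: 5+2-2=5
Step 4: prey: 73+36-14=95; pred: 5+3-2=6
Step 5: prey: 95+47-22=120; pred: 6+5-3=8
Step 6: prey: 120+60-38=142; pred: 8+9-4=13
Step 7: prey: 142+71-73=140; pred: 13+18-6=25
Step 8: prey: 140+70-140=70; pred: 25+35-12=48

Answer: 70 48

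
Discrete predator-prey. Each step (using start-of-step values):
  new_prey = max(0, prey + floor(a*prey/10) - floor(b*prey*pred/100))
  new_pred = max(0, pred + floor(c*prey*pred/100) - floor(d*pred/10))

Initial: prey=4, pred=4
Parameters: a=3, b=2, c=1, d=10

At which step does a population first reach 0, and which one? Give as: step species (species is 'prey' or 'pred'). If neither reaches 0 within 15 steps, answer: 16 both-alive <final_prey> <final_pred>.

Step 1: prey: 4+1-0=5; pred: 4+0-4=0
First extinction: pred at step 1

Answer: 1 pred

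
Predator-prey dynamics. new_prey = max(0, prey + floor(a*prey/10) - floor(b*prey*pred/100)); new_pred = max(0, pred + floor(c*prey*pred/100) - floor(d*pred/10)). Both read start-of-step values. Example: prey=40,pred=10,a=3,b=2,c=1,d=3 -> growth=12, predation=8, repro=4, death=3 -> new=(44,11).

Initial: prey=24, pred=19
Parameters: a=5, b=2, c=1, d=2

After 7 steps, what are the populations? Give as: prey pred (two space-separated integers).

Answer: 27 37

Derivation:
Step 1: prey: 24+12-9=27; pred: 19+4-3=20
Step 2: prey: 27+13-10=30; pred: 20+5-4=21
Step 3: prey: 30+15-12=33; pred: 21+6-4=23
Step 4: prey: 33+16-15=34; pred: 23+7-4=26
Step 5: prey: 34+17-17=34; pred: 26+8-5=29
Step 6: prey: 34+17-19=32; pred: 29+9-5=33
Step 7: prey: 32+16-21=27; pred: 33+10-6=37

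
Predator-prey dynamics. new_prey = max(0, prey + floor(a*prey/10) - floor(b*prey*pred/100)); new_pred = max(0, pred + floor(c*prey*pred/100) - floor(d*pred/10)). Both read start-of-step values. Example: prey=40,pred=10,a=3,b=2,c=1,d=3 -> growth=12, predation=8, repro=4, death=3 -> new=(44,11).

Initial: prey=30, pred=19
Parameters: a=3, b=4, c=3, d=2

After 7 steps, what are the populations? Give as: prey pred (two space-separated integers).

Step 1: prey: 30+9-22=17; pred: 19+17-3=33
Step 2: prey: 17+5-22=0; pred: 33+16-6=43
Step 3: prey: 0+0-0=0; pred: 43+0-8=35
Step 4: prey: 0+0-0=0; pred: 35+0-7=28
Step 5: prey: 0+0-0=0; pred: 28+0-5=23
Step 6: prey: 0+0-0=0; pred: 23+0-4=19
Step 7: prey: 0+0-0=0; pred: 19+0-3=16

Answer: 0 16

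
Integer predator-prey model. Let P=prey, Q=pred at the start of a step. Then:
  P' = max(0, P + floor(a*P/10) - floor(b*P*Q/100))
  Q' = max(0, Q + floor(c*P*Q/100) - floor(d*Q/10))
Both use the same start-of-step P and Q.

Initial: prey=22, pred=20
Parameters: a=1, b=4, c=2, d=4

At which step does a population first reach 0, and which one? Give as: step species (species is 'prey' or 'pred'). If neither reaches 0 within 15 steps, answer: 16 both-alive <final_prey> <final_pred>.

Step 1: prey: 22+2-17=7; pred: 20+8-8=20
Step 2: prey: 7+0-5=2; pred: 20+2-8=14
Step 3: prey: 2+0-1=1; pred: 14+0-5=9
Step 4: prey: 1+0-0=1; pred: 9+0-3=6
Step 5: prey: 1+0-0=1; pred: 6+0-2=4
Step 6: prey: 1+0-0=1; pred: 4+0-1=3
Step 7: prey: 1+0-0=1; pred: 3+0-1=2
Step 8: prey: 1+0-0=1; pred: 2+0-0=2
Steps 9-15: state stable at prey=1, pred=2 (no change)
No extinction within 15 steps

Answer: 16 both-alive 1 2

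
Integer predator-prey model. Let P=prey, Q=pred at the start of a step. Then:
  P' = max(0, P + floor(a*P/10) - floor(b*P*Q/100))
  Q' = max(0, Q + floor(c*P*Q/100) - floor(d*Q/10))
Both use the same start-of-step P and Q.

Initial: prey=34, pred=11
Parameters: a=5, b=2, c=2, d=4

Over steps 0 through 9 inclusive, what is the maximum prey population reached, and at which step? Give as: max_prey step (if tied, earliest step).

Step 1: prey: 34+17-7=44; pred: 11+7-4=14
Step 2: prey: 44+22-12=54; pred: 14+12-5=21
Step 3: prey: 54+27-22=59; pred: 21+22-8=35
Step 4: prey: 59+29-41=47; pred: 35+41-14=62
Step 5: prey: 47+23-58=12; pred: 62+58-24=96
Step 6: prey: 12+6-23=0; pred: 96+23-38=81
Step 7: prey: 0+0-0=0; pred: 81+0-32=49
Step 8: prey: 0+0-0=0; pred: 49+0-19=30
Step 9: prey: 0+0-0=0; pred: 30+0-12=18
Max prey = 59 at step 3

Answer: 59 3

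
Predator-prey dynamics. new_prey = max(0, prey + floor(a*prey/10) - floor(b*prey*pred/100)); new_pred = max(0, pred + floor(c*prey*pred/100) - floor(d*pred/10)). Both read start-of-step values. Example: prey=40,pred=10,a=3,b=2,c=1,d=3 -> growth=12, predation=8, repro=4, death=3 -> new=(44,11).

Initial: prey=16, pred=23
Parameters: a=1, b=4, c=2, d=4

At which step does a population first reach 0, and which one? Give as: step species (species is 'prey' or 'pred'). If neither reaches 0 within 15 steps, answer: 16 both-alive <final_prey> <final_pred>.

Step 1: prey: 16+1-14=3; pred: 23+7-9=21
Step 2: prey: 3+0-2=1; pred: 21+1-8=14
Step 3: prey: 1+0-0=1; pred: 14+0-5=9
Step 4: prey: 1+0-0=1; pred: 9+0-3=6
Step 5: prey: 1+0-0=1; pred: 6+0-2=4
Step 6: prey: 1+0-0=1; pred: 4+0-1=3
Step 7: prey: 1+0-0=1; pred: 3+0-1=2
Step 8: prey: 1+0-0=1; pred: 2+0-0=2
Steps 9-15: state stable at prey=1, pred=2 (no change)
No extinction within 15 steps

Answer: 16 both-alive 1 2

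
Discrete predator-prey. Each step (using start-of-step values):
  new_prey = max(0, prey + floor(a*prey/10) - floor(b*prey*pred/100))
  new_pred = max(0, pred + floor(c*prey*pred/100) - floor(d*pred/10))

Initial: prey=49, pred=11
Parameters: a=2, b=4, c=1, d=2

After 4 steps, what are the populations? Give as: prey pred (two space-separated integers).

Answer: 6 17

Derivation:
Step 1: prey: 49+9-21=37; pred: 11+5-2=14
Step 2: prey: 37+7-20=24; pred: 14+5-2=17
Step 3: prey: 24+4-16=12; pred: 17+4-3=18
Step 4: prey: 12+2-8=6; pred: 18+2-3=17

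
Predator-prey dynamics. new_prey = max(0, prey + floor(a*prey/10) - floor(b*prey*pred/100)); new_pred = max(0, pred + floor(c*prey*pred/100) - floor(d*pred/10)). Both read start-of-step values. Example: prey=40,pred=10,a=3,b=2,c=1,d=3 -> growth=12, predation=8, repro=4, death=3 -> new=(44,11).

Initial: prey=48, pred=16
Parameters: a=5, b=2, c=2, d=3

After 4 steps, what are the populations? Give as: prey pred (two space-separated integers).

Answer: 0 113

Derivation:
Step 1: prey: 48+24-15=57; pred: 16+15-4=27
Step 2: prey: 57+28-30=55; pred: 27+30-8=49
Step 3: prey: 55+27-53=29; pred: 49+53-14=88
Step 4: prey: 29+14-51=0; pred: 88+51-26=113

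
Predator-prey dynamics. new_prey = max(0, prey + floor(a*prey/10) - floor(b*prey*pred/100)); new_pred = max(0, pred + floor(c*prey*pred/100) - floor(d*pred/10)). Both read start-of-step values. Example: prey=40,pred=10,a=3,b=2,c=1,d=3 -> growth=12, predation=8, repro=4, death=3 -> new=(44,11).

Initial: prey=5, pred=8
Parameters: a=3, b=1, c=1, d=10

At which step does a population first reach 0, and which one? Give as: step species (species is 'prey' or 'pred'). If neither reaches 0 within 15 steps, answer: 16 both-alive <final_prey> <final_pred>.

Answer: 1 pred

Derivation:
Step 1: prey: 5+1-0=6; pred: 8+0-8=0
First extinction: pred at step 1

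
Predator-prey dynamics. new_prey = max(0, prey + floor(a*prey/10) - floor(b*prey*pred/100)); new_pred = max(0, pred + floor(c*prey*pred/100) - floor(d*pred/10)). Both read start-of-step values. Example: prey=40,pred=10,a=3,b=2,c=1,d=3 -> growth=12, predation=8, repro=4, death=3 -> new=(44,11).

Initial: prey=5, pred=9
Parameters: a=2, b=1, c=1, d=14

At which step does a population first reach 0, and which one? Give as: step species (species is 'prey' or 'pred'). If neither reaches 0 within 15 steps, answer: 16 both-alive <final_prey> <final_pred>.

Answer: 1 pred

Derivation:
Step 1: prey: 5+1-0=6; pred: 9+0-12=0
First extinction: pred at step 1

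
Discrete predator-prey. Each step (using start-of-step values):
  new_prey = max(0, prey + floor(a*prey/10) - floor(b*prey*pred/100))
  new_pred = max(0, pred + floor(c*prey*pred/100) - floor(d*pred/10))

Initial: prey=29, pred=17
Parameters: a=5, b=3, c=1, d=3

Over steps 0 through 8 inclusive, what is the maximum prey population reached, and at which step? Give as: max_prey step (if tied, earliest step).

Answer: 33 5

Derivation:
Step 1: prey: 29+14-14=29; pred: 17+4-5=16
Step 2: prey: 29+14-13=30; pred: 16+4-4=16
Step 3: prey: 30+15-14=31; pred: 16+4-4=16
Step 4: prey: 31+15-14=32; pred: 16+4-4=16
Step 5: prey: 32+16-15=33; pred: 16+5-4=17
Step 6: prey: 33+16-16=33; pred: 17+5-5=17
Step 7: prey: 33+16-16=33; pred: 17+5-5=17
Step 8: prey: 33+16-16=33; pred: 17+5-5=17
Max prey = 33 at step 5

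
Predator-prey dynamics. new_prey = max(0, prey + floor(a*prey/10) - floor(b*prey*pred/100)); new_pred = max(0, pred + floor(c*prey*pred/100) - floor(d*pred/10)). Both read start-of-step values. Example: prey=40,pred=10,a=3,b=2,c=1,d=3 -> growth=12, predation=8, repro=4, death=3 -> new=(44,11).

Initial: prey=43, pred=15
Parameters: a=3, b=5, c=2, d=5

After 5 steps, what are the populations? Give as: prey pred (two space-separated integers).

Step 1: prey: 43+12-32=23; pred: 15+12-7=20
Step 2: prey: 23+6-23=6; pred: 20+9-10=19
Step 3: prey: 6+1-5=2; pred: 19+2-9=12
Step 4: prey: 2+0-1=1; pred: 12+0-6=6
Step 5: prey: 1+0-0=1; pred: 6+0-3=3

Answer: 1 3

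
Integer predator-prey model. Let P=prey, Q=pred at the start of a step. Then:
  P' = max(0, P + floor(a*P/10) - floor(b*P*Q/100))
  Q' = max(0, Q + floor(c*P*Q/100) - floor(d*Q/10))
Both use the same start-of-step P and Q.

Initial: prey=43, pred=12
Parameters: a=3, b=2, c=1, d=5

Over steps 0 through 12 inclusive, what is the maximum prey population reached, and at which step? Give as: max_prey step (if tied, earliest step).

Answer: 84 8

Derivation:
Step 1: prey: 43+12-10=45; pred: 12+5-6=11
Step 2: prey: 45+13-9=49; pred: 11+4-5=10
Step 3: prey: 49+14-9=54; pred: 10+4-5=9
Step 4: prey: 54+16-9=61; pred: 9+4-4=9
Step 5: prey: 61+18-10=69; pred: 9+5-4=10
Step 6: prey: 69+20-13=76; pred: 10+6-5=11
Step 7: prey: 76+22-16=82; pred: 11+8-5=14
Step 8: prey: 82+24-22=84; pred: 14+11-7=18
Step 9: prey: 84+25-30=79; pred: 18+15-9=24
Step 10: prey: 79+23-37=65; pred: 24+18-12=30
Step 11: prey: 65+19-39=45; pred: 30+19-15=34
Step 12: prey: 45+13-30=28; pred: 34+15-17=32
Max prey = 84 at step 8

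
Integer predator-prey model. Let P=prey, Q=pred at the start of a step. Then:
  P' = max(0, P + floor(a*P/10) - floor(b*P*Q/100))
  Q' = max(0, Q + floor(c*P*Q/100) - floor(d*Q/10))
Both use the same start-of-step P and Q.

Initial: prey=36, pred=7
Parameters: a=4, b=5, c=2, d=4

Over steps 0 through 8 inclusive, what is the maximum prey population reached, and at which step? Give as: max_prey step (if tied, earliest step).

Answer: 38 1

Derivation:
Step 1: prey: 36+14-12=38; pred: 7+5-2=10
Step 2: prey: 38+15-19=34; pred: 10+7-4=13
Step 3: prey: 34+13-22=25; pred: 13+8-5=16
Step 4: prey: 25+10-20=15; pred: 16+8-6=18
Step 5: prey: 15+6-13=8; pred: 18+5-7=16
Step 6: prey: 8+3-6=5; pred: 16+2-6=12
Step 7: prey: 5+2-3=4; pred: 12+1-4=9
Step 8: prey: 4+1-1=4; pred: 9+0-3=6
Max prey = 38 at step 1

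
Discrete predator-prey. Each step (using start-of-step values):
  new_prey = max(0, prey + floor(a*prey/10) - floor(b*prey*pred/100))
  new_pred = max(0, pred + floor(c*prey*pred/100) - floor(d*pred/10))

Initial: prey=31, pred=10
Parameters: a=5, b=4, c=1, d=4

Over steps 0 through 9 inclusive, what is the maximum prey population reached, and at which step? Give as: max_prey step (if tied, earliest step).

Answer: 68 7

Derivation:
Step 1: prey: 31+15-12=34; pred: 10+3-4=9
Step 2: prey: 34+17-12=39; pred: 9+3-3=9
Step 3: prey: 39+19-14=44; pred: 9+3-3=9
Step 4: prey: 44+22-15=51; pred: 9+3-3=9
Step 5: prey: 51+25-18=58; pred: 9+4-3=10
Step 6: prey: 58+29-23=64; pred: 10+5-4=11
Step 7: prey: 64+32-28=68; pred: 11+7-4=14
Step 8: prey: 68+34-38=64; pred: 14+9-5=18
Step 9: prey: 64+32-46=50; pred: 18+11-7=22
Max prey = 68 at step 7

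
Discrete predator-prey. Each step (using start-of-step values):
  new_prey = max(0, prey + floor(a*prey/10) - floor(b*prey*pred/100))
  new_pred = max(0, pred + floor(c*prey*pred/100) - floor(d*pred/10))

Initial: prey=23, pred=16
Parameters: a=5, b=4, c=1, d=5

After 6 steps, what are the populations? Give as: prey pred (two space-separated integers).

Answer: 64 3

Derivation:
Step 1: prey: 23+11-14=20; pred: 16+3-8=11
Step 2: prey: 20+10-8=22; pred: 11+2-5=8
Step 3: prey: 22+11-7=26; pred: 8+1-4=5
Step 4: prey: 26+13-5=34; pred: 5+1-2=4
Step 5: prey: 34+17-5=46; pred: 4+1-2=3
Step 6: prey: 46+23-5=64; pred: 3+1-1=3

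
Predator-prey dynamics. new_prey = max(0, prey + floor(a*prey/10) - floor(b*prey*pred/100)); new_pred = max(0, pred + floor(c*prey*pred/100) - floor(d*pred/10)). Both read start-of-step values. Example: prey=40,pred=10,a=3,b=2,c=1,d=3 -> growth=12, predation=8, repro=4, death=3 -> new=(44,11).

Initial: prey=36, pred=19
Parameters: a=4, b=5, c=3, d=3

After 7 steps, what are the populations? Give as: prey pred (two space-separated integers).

Answer: 0 7

Derivation:
Step 1: prey: 36+14-34=16; pred: 19+20-5=34
Step 2: prey: 16+6-27=0; pred: 34+16-10=40
Step 3: prey: 0+0-0=0; pred: 40+0-12=28
Step 4: prey: 0+0-0=0; pred: 28+0-8=20
Step 5: prey: 0+0-0=0; pred: 20+0-6=14
Step 6: prey: 0+0-0=0; pred: 14+0-4=10
Step 7: prey: 0+0-0=0; pred: 10+0-3=7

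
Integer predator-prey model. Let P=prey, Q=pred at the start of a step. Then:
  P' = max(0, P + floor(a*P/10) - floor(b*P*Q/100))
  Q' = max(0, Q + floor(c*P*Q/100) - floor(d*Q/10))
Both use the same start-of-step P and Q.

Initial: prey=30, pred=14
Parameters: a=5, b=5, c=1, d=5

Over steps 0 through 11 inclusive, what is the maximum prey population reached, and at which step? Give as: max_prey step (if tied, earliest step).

Step 1: prey: 30+15-21=24; pred: 14+4-7=11
Step 2: prey: 24+12-13=23; pred: 11+2-5=8
Step 3: prey: 23+11-9=25; pred: 8+1-4=5
Step 4: prey: 25+12-6=31; pred: 5+1-2=4
Step 5: prey: 31+15-6=40; pred: 4+1-2=3
Step 6: prey: 40+20-6=54; pred: 3+1-1=3
Step 7: prey: 54+27-8=73; pred: 3+1-1=3
Step 8: prey: 73+36-10=99; pred: 3+2-1=4
Step 9: prey: 99+49-19=129; pred: 4+3-2=5
Step 10: prey: 129+64-32=161; pred: 5+6-2=9
Step 11: prey: 161+80-72=169; pred: 9+14-4=19
Max prey = 169 at step 11

Answer: 169 11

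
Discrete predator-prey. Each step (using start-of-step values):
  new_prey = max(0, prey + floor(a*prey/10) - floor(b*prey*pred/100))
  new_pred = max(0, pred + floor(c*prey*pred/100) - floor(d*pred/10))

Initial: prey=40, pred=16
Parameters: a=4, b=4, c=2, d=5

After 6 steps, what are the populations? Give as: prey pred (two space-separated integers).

Step 1: prey: 40+16-25=31; pred: 16+12-8=20
Step 2: prey: 31+12-24=19; pred: 20+12-10=22
Step 3: prey: 19+7-16=10; pred: 22+8-11=19
Step 4: prey: 10+4-7=7; pred: 19+3-9=13
Step 5: prey: 7+2-3=6; pred: 13+1-6=8
Step 6: prey: 6+2-1=7; pred: 8+0-4=4

Answer: 7 4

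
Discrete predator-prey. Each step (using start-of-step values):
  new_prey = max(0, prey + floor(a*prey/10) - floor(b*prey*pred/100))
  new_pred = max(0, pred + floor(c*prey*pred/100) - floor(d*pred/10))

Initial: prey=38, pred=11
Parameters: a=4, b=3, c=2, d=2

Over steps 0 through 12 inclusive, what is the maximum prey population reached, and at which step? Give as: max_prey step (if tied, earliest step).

Step 1: prey: 38+15-12=41; pred: 11+8-2=17
Step 2: prey: 41+16-20=37; pred: 17+13-3=27
Step 3: prey: 37+14-29=22; pred: 27+19-5=41
Step 4: prey: 22+8-27=3; pred: 41+18-8=51
Step 5: prey: 3+1-4=0; pred: 51+3-10=44
Step 6: prey: 0+0-0=0; pred: 44+0-8=36
Step 7: prey: 0+0-0=0; pred: 36+0-7=29
Step 8: prey: 0+0-0=0; pred: 29+0-5=24
Step 9: prey: 0+0-0=0; pred: 24+0-4=20
Step 10: prey: 0+0-0=0; pred: 20+0-4=16
Step 11: prey: 0+0-0=0; pred: 16+0-3=13
Step 12: prey: 0+0-0=0; pred: 13+0-2=11
Max prey = 41 at step 1

Answer: 41 1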